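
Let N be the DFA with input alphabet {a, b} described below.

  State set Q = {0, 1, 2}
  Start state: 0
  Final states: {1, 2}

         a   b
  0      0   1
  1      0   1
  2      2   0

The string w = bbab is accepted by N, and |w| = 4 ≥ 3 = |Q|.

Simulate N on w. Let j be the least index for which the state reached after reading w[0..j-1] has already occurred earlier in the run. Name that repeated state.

1

Run of N on w = b b a b:
  step 0: 0  (start)
  step 1: 1  (read b: 0→1)
  step 2: 1  (read b: 1→1)   ← first repeat (1 seen earlier)
  step 3: 0  (read a: 1→0)
  step 4: 1  (read b: 0→1)

The earliest repeat is at step j = 2: N is in 1, which it already visited at step i = 1.
Since N has 3 states, any run of length ≥ 3 visits 3+1 states, so by pigeonhole some state repeats within the first 3 steps — that repeat gives the pumpable loop.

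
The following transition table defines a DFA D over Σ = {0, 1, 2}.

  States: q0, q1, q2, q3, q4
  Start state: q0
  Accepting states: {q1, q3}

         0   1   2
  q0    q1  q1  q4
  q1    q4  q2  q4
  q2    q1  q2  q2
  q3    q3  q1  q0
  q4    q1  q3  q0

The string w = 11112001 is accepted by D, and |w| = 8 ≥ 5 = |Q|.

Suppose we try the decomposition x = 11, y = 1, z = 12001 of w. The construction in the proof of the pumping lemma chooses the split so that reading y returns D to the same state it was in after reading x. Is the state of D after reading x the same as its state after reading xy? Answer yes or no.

Run of D on the first 3 characters of w = 1 1 1:
  step 0: q0  (start)
  step 1: q1  (read 1: q0→q1)
  step 2: q2  (read 1: q1→q2)
  step 3: q2  (read 1: q2→q2)

After x (step 2): q2. After xy (step 3): q2.
They match, so y = 1 drives D around a cycle from q2 back to itself; pumping y any number of times keeps D in q2 before reading z, and xyⁱz ∈ L(D) for every i ≥ 0.

yes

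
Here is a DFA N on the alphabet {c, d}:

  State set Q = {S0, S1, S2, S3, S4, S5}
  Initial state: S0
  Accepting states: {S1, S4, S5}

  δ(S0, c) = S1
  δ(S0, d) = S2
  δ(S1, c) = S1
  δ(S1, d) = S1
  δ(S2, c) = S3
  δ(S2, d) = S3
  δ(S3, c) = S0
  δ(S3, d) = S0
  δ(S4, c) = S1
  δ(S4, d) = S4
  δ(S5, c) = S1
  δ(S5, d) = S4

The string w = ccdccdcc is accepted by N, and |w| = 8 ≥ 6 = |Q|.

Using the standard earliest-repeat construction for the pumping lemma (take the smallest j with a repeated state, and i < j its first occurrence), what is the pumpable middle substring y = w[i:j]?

State sequence: S0 -c-> S1 -c-> S1 -d-> S1 -c-> S1 -c-> S1 -d-> S1 -c-> S1 -c-> S1
First repeat at step 2: S1 was already visited.

So i = 1, j = 2, giving x = w[0:1] = c, y = w[1:2] = c, z = w[2:8] = dccdcc.
Check: |xy| = 2 ≤ 6 and |y| = 1 ≥ 1. Reading y takes N from S1 back to S1, so every xyⁱz is accepted.
The DFA has 6 states, so the proof of the pumping lemma guarantees a repeated state among the first 6+1 visited; the segment between the two visits is the pumpable y.

c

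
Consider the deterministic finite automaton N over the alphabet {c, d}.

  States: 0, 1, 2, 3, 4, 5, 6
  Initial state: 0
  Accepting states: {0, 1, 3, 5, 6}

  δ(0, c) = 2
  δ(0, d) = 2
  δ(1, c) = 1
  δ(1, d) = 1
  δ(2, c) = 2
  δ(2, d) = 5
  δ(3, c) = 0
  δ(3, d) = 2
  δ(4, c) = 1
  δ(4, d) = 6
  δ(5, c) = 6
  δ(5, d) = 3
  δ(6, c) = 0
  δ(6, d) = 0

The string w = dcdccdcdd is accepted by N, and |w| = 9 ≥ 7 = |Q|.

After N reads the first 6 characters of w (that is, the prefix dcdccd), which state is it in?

State sequence: 0 -d-> 2 -c-> 2 -d-> 5 -c-> 6 -c-> 0 -d-> 2

After reading 6 characters, N is in state 2.

2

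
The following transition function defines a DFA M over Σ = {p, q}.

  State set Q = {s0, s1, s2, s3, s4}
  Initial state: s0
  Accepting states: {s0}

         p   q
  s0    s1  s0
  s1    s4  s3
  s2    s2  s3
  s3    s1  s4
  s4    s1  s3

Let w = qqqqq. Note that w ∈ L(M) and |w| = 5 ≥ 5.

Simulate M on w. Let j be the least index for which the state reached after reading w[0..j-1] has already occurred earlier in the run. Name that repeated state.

s0

State sequence: s0 -q-> s0 -q-> s0 -q-> s0 -q-> s0 -q-> s0
First repeat at step 1: s0 was already visited.

The earliest repeat is at step j = 1: M is in s0, which it already visited at step i = 0.
With |Q| = 5, pigeonhole forces a state repeat no later than step 5; the substring read between the first and second visits to that state can be pumped.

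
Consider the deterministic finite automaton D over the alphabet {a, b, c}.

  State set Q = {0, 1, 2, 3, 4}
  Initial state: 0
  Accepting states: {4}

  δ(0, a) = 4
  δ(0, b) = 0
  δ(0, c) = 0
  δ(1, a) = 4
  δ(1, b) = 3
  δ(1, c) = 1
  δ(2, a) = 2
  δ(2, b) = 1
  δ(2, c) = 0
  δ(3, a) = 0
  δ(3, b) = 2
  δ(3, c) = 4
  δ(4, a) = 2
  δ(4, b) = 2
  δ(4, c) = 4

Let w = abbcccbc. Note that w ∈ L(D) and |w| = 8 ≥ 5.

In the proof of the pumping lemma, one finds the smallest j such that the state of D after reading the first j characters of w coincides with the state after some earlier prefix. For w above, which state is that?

Run of D on w = a b b c c c b c:
  step 0: 0  (start)
  step 1: 4  (read a: 0→4)
  step 2: 2  (read b: 4→2)
  step 3: 1  (read b: 2→1)
  step 4: 1  (read c: 1→1)   ← first repeat (1 seen earlier)
  step 5: 1  (read c: 1→1)
  step 6: 1  (read c: 1→1)
  step 7: 3  (read b: 1→3)
  step 8: 4  (read c: 3→4)

The earliest repeat is at step j = 4: D is in 1, which it already visited at step i = 3.
Since D has 5 states, any run of length ≥ 5 visits 5+1 states, so by pigeonhole some state repeats within the first 5 steps — that repeat gives the pumpable loop.

1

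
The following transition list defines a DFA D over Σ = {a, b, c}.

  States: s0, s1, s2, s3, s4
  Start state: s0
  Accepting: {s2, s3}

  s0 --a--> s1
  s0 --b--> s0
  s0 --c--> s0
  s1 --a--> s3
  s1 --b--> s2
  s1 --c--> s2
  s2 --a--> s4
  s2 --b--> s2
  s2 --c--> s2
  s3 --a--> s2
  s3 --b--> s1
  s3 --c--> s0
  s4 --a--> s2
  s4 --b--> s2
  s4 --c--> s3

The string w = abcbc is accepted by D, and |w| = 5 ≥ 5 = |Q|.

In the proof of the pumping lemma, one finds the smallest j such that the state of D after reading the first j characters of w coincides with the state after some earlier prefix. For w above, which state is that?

s2

State sequence: s0 -a-> s1 -b-> s2 -c-> s2 -b-> s2 -c-> s2
First repeat at step 3: s2 was already visited.

The earliest repeat is at step j = 3: D is in s2, which it already visited at step i = 2.
With |Q| = 5, pigeonhole forces a state repeat no later than step 5; the substring read between the first and second visits to that state can be pumped.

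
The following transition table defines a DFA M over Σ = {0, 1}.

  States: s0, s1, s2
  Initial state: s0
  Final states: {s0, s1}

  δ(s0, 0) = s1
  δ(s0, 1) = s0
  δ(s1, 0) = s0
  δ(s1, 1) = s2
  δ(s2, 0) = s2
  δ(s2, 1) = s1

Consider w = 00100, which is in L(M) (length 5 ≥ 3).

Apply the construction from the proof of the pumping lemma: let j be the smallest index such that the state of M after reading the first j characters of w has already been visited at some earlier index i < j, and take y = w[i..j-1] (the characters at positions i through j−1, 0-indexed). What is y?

Run of M on w = 0 0 1 0 0:
  step 0: s0  (start)
  step 1: s1  (read 0: s0→s1)
  step 2: s0  (read 0: s1→s0)   ← first repeat (s0 seen earlier)
  step 3: s0  (read 1: s0→s0)
  step 4: s1  (read 0: s0→s1)
  step 5: s0  (read 0: s1→s0)

So i = 0, j = 2, giving x = w[0:0] = ε, y = w[0:2] = 00, z = w[2:5] = 100.
Check: |xy| = 2 ≤ 3 and |y| = 2 ≥ 1. Reading y takes M from s0 back to s0, so every xyⁱz is accepted.

00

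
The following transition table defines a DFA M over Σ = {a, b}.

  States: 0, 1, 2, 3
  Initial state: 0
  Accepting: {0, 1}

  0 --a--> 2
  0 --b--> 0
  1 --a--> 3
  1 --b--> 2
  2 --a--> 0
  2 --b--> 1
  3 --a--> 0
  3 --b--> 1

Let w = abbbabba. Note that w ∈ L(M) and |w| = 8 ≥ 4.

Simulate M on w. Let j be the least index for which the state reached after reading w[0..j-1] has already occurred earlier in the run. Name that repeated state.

State sequence: 0 -a-> 2 -b-> 1 -b-> 2 -b-> 1 -a-> 3 -b-> 1 -b-> 2 -a-> 0
First repeat at step 3: 2 was already visited.

The earliest repeat is at step j = 3: M is in 2, which it already visited at step i = 1.
With |Q| = 4, pigeonhole forces a state repeat no later than step 4; the substring read between the first and second visits to that state can be pumped.

2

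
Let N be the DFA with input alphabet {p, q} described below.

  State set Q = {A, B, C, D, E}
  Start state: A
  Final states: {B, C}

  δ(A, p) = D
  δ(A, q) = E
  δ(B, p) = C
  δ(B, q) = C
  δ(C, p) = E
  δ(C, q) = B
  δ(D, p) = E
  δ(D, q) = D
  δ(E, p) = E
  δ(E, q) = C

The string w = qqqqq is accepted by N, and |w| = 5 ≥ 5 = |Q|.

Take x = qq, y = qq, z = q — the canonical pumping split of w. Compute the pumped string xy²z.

qqqqqqq

xy^2z = qq·qq·qq·q = qqqqqqq.
Reading y = qq takes N from C back to C, so after x·y·y the machine is still in C, and z then leads to the accepting state B. Hence qqqqqqq ∈ L(N).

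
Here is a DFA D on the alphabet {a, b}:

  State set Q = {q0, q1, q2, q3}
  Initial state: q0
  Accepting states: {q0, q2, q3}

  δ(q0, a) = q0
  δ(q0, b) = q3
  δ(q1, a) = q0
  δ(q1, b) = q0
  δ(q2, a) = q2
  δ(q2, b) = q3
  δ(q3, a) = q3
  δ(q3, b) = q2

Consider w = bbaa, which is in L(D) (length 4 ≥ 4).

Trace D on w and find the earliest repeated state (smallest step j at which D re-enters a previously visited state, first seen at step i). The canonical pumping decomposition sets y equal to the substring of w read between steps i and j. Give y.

a

State sequence: q0 -b-> q3 -b-> q2 -a-> q2 -a-> q2
First repeat at step 3: q2 was already visited.

So i = 2, j = 3, giving x = w[0:2] = bb, y = w[2:3] = a, z = w[3:4] = a.
Check: |xy| = 3 ≤ 4 and |y| = 1 ≥ 1. Reading y takes D from q2 back to q2, so every xyⁱz is accepted.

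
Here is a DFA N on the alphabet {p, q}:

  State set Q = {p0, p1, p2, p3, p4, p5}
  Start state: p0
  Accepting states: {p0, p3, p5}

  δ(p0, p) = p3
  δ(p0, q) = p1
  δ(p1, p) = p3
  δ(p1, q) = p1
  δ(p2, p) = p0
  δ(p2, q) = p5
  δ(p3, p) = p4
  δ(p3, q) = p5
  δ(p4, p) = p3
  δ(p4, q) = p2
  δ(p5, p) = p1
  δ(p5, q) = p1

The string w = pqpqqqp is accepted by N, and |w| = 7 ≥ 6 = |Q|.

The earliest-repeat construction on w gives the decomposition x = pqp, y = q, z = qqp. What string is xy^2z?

pqpqqqqp

xy^2z = pqp·q·q·qqp = pqpqqqqp.
Reading y = q takes N from p1 back to p1, so after x·y·y the machine is still in p1, and z then leads to the accepting state p3. Hence pqpqqqqp ∈ L(N).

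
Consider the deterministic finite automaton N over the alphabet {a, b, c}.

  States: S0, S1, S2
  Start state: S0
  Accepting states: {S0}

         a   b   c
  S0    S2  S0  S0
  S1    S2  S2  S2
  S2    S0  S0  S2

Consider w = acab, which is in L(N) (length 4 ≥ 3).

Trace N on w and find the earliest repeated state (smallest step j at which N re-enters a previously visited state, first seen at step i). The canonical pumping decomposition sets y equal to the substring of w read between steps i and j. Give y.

Run of N on w = a c a b:
  step 0: S0  (start)
  step 1: S2  (read a: S0→S2)
  step 2: S2  (read c: S2→S2)   ← first repeat (S2 seen earlier)
  step 3: S0  (read a: S2→S0)
  step 4: S0  (read b: S0→S0)

So i = 1, j = 2, giving x = w[0:1] = a, y = w[1:2] = c, z = w[2:4] = ab.
Check: |xy| = 2 ≤ 3 and |y| = 1 ≥ 1. Reading y takes N from S2 back to S2, so every xyⁱz is accepted.

c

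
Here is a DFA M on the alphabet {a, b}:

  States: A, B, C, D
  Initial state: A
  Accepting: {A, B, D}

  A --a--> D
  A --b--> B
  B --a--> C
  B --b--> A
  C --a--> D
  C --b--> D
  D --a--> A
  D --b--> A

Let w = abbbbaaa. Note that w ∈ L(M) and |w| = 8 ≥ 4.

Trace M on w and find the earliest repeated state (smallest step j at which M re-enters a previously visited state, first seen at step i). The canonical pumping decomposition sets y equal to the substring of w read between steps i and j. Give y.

State sequence: A -a-> D -b-> A -b-> B -b-> A -b-> B -a-> C -a-> D -a-> A
First repeat at step 2: A was already visited.

So i = 0, j = 2, giving x = w[0:0] = ε, y = w[0:2] = ab, z = w[2:8] = bbbaaa.
Check: |xy| = 2 ≤ 4 and |y| = 2 ≥ 1. Reading y takes M from A back to A, so every xyⁱz is accepted.

ab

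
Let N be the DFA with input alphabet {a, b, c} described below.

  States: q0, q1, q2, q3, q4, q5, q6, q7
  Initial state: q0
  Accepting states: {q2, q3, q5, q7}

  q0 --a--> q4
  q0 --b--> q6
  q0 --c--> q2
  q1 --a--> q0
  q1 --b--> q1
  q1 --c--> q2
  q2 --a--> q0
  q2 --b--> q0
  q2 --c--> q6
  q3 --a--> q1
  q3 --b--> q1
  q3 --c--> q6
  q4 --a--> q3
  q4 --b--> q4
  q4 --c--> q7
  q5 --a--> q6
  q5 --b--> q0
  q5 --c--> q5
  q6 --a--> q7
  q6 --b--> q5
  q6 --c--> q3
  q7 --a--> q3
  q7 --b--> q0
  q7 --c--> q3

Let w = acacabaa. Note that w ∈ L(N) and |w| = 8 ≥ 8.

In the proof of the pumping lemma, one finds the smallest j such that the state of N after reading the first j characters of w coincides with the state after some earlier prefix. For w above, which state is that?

q7

Run of N on w = a c a c a b a a:
  step 0: q0  (start)
  step 1: q4  (read a: q0→q4)
  step 2: q7  (read c: q4→q7)
  step 3: q3  (read a: q7→q3)
  step 4: q6  (read c: q3→q6)
  step 5: q7  (read a: q6→q7)   ← first repeat (q7 seen earlier)
  step 6: q0  (read b: q7→q0)
  step 7: q4  (read a: q0→q4)
  step 8: q3  (read a: q4→q3)

The earliest repeat is at step j = 5: N is in q7, which it already visited at step i = 2.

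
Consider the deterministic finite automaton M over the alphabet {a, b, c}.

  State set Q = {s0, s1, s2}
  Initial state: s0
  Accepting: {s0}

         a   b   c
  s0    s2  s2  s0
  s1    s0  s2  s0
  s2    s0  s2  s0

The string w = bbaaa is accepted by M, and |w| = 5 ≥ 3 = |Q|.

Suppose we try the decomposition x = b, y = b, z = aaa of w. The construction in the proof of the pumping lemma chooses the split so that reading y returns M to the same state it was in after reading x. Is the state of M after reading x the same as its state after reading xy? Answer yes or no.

Run of M on the first 2 characters of w = b b:
  step 0: s0  (start)
  step 1: s2  (read b: s0→s2)
  step 2: s2  (read b: s2→s2)

After x (step 1): s2. After xy (step 2): s2.
They match, so y = b drives M around a cycle from s2 back to itself; pumping y any number of times keeps M in s2 before reading z, and xyⁱz ∈ L(M) for every i ≥ 0.

yes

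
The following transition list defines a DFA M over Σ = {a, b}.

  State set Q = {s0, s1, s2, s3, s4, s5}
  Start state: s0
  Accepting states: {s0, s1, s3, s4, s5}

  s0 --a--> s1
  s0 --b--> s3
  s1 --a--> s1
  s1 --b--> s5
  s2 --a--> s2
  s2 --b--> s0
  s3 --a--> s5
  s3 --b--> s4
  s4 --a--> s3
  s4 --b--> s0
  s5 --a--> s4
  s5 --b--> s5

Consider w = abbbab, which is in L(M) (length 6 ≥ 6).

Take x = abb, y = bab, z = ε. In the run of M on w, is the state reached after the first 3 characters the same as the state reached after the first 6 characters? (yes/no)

Run of M on the first 6 characters of w = a b b b a b:
  step 0: s0  (start)
  step 1: s1  (read a: s0→s1)
  step 2: s5  (read b: s1→s5)
  step 3: s5  (read b: s5→s5)
  step 4: s5  (read b: s5→s5)
  step 5: s4  (read a: s5→s4)
  step 6: s0  (read b: s4→s0)

After x (step 3): s5. After xy (step 6): s0.
They differ (s5 ≠ s0), so y is not a cycle from the state after x; this split is not the one the pumping-lemma construction produces, and pumping y need not keep the string in L(M).

no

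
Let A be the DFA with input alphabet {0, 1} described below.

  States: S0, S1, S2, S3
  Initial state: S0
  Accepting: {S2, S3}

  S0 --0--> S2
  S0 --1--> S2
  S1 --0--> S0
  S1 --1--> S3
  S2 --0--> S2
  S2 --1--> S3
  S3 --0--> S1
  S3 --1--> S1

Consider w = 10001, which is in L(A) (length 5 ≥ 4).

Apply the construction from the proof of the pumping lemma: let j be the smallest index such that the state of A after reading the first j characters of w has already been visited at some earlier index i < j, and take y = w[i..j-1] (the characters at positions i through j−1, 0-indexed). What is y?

0

Run of A on w = 1 0 0 0 1:
  step 0: S0  (start)
  step 1: S2  (read 1: S0→S2)
  step 2: S2  (read 0: S2→S2)   ← first repeat (S2 seen earlier)
  step 3: S2  (read 0: S2→S2)
  step 4: S2  (read 0: S2→S2)
  step 5: S3  (read 1: S2→S3)

So i = 1, j = 2, giving x = w[0:1] = 1, y = w[1:2] = 0, z = w[2:5] = 001.
Check: |xy| = 2 ≤ 4 and |y| = 1 ≥ 1. Reading y takes A from S2 back to S2, so every xyⁱz is accepted.
Since A has 4 states, any run of length ≥ 4 visits 4+1 states, so by pigeonhole some state repeats within the first 4 steps — that repeat gives the pumpable loop.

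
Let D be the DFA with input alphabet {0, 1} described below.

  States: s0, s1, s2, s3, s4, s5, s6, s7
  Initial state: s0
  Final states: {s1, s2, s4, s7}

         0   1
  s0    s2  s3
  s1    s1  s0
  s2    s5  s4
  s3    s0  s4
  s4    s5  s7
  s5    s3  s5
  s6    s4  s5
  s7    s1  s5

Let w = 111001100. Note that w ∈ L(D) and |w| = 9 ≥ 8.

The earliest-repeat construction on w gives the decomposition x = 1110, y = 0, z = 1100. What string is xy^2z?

1110001100

xy^2z = 1110·0·0·1100 = 1110001100.
Reading y = 0 takes D from s1 back to s1, so after x·y·y the machine is still in s1, and z then leads to the accepting state s2. Hence 1110001100 ∈ L(D).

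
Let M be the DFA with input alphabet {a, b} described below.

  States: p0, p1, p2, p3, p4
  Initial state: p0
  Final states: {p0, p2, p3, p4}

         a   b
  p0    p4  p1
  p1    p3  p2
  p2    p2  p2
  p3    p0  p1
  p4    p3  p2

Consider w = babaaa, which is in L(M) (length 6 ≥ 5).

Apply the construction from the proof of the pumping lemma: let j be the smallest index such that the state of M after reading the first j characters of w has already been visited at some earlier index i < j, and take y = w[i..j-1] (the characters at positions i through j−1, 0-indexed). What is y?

State sequence: p0 -b-> p1 -a-> p3 -b-> p1 -a-> p3 -a-> p0 -a-> p4
First repeat at step 3: p1 was already visited.

So i = 1, j = 3, giving x = w[0:1] = b, y = w[1:3] = ab, z = w[3:6] = aaa.
Check: |xy| = 3 ≤ 5 and |y| = 2 ≥ 1. Reading y takes M from p1 back to p1, so every xyⁱz is accepted.

ab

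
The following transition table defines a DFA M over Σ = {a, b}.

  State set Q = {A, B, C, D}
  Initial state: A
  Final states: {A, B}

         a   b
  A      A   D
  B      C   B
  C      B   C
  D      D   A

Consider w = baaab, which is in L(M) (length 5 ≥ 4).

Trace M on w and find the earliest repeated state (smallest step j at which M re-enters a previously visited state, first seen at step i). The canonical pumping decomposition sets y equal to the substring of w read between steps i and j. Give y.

a

State sequence: A -b-> D -a-> D -a-> D -a-> D -b-> A
First repeat at step 2: D was already visited.

So i = 1, j = 2, giving x = w[0:1] = b, y = w[1:2] = a, z = w[2:5] = aab.
Check: |xy| = 2 ≤ 4 and |y| = 1 ≥ 1. Reading y takes M from D back to D, so every xyⁱz is accepted.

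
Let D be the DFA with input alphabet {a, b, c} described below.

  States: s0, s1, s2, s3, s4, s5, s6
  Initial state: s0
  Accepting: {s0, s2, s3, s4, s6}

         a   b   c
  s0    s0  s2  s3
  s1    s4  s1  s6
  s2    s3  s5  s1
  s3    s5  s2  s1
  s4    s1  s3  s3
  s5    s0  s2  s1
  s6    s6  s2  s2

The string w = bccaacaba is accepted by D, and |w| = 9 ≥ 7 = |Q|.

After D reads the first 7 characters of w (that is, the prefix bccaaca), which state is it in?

s3

Run of D on the first 7 characters of w = b c c a a c a:
  step 0: s0  (start)
  step 1: s2  (read b: s0→s2)
  step 2: s1  (read c: s2→s1)
  step 3: s6  (read c: s1→s6)
  step 4: s6  (read a: s6→s6)
  step 5: s6  (read a: s6→s6)
  step 6: s2  (read c: s6→s2)
  step 7: s3  (read a: s2→s3)

After reading 7 characters, D is in state s3.
(This kind of state-tracing is the core of the pumping-lemma construction: with 7 states, pigeonhole forces a repeat within the first 7 steps.)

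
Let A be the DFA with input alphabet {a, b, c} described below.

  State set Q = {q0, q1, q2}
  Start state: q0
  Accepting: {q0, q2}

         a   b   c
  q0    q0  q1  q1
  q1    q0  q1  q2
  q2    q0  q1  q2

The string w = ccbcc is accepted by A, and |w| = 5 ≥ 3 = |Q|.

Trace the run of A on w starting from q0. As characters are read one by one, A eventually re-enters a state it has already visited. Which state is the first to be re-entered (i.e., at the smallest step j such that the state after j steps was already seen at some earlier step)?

Run of A on w = c c b c c:
  step 0: q0  (start)
  step 1: q1  (read c: q0→q1)
  step 2: q2  (read c: q1→q2)
  step 3: q1  (read b: q2→q1)   ← first repeat (q1 seen earlier)
  step 4: q2  (read c: q1→q2)
  step 5: q2  (read c: q2→q2)

The earliest repeat is at step j = 3: A is in q1, which it already visited at step i = 1.
Pumping length from the standard proof: p = 3 (the number of states). The repeated state found above gives |xy| = j ≤ 3 and |y| = j − i ≥ 1.

q1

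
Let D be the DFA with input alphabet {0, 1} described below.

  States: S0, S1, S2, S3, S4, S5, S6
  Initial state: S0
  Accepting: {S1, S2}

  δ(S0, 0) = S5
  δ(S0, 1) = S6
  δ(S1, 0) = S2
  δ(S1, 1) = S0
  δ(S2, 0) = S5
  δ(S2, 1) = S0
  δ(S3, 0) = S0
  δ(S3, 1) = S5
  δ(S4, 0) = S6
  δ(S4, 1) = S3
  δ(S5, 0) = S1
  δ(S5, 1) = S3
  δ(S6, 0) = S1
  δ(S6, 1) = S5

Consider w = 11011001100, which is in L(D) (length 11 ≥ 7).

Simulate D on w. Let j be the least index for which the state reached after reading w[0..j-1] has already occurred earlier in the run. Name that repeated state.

S0

Run of D on w = 1 1 0 1 1 0 0 1 1 0 0:
  step 0: S0  (start)
  step 1: S6  (read 1: S0→S6)
  step 2: S5  (read 1: S6→S5)
  step 3: S1  (read 0: S5→S1)
  step 4: S0  (read 1: S1→S0)   ← first repeat (S0 seen earlier)
  step 5: S6  (read 1: S0→S6)
  step 6: S1  (read 0: S6→S1)
  step 7: S2  (read 0: S1→S2)
  step 8: S0  (read 1: S2→S0)
  step 9: S6  (read 1: S0→S6)
  step 10: S1  (read 0: S6→S1)
  step 11: S2  (read 0: S1→S2)

The earliest repeat is at step j = 4: D is in S0, which it already visited at step i = 0.
The DFA has 7 states, so the proof of the pumping lemma guarantees a repeated state among the first 7+1 visited; the segment between the two visits is the pumpable y.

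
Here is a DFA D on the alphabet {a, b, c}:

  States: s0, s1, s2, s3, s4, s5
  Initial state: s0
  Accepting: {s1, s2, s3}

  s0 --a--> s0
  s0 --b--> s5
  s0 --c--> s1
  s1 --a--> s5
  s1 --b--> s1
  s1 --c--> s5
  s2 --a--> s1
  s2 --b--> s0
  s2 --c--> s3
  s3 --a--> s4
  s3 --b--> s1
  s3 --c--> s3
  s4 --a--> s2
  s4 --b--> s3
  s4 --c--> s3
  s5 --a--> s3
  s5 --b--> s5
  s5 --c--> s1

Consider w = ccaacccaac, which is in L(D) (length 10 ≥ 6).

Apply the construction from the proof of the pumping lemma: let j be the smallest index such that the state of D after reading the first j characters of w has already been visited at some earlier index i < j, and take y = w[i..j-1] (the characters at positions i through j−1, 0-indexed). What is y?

Run of D on w = c c a a c c c a a c:
  step 0: s0  (start)
  step 1: s1  (read c: s0→s1)
  step 2: s5  (read c: s1→s5)
  step 3: s3  (read a: s5→s3)
  step 4: s4  (read a: s3→s4)
  step 5: s3  (read c: s4→s3)   ← first repeat (s3 seen earlier)
  step 6: s3  (read c: s3→s3)
  step 7: s3  (read c: s3→s3)
  step 8: s4  (read a: s3→s4)
  step 9: s2  (read a: s4→s2)
  step 10: s3  (read c: s2→s3)

So i = 3, j = 5, giving x = w[0:3] = cca, y = w[3:5] = ac, z = w[5:10] = ccaac.
Check: |xy| = 5 ≤ 6 and |y| = 2 ≥ 1. Reading y takes D from s3 back to s3, so every xyⁱz is accepted.
With |Q| = 6, pigeonhole forces a state repeat no later than step 6; the substring read between the first and second visits to that state can be pumped.

ac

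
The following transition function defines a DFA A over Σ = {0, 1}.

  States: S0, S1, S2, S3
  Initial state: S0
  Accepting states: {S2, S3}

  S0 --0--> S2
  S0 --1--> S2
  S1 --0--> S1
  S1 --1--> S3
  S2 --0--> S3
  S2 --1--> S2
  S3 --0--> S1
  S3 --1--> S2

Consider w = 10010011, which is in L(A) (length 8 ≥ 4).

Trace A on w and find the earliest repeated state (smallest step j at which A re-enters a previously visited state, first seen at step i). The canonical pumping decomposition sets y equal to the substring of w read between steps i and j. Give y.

01

Run of A on w = 1 0 0 1 0 0 1 1:
  step 0: S0  (start)
  step 1: S2  (read 1: S0→S2)
  step 2: S3  (read 0: S2→S3)
  step 3: S1  (read 0: S3→S1)
  step 4: S3  (read 1: S1→S3)   ← first repeat (S3 seen earlier)
  step 5: S1  (read 0: S3→S1)
  step 6: S1  (read 0: S1→S1)
  step 7: S3  (read 1: S1→S3)
  step 8: S2  (read 1: S3→S2)

So i = 2, j = 4, giving x = w[0:2] = 10, y = w[2:4] = 01, z = w[4:8] = 0011.
Check: |xy| = 4 ≤ 4 and |y| = 2 ≥ 1. Reading y takes A from S3 back to S3, so every xyⁱz is accepted.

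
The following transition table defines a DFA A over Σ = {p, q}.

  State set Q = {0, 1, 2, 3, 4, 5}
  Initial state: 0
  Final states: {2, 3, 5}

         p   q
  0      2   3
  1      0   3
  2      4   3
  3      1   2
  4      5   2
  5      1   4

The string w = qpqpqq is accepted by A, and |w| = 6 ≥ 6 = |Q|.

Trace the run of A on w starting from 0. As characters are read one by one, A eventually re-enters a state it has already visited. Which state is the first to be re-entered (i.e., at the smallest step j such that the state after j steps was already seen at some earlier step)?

Run of A on w = q p q p q q:
  step 0: 0  (start)
  step 1: 3  (read q: 0→3)
  step 2: 1  (read p: 3→1)
  step 3: 3  (read q: 1→3)   ← first repeat (3 seen earlier)
  step 4: 1  (read p: 3→1)
  step 5: 3  (read q: 1→3)
  step 6: 2  (read q: 3→2)

The earliest repeat is at step j = 3: A is in 3, which it already visited at step i = 1.
Since A has 6 states, any run of length ≥ 6 visits 6+1 states, so by pigeonhole some state repeats within the first 6 steps — that repeat gives the pumpable loop.

3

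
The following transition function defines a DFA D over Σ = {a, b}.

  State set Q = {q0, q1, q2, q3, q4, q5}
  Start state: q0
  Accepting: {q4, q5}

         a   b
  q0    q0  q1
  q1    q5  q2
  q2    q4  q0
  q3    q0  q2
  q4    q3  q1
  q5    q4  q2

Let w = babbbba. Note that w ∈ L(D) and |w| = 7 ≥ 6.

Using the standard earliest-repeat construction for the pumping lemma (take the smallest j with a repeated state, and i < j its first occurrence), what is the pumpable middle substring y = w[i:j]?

babb

Run of D on w = b a b b b b a:
  step 0: q0  (start)
  step 1: q1  (read b: q0→q1)
  step 2: q5  (read a: q1→q5)
  step 3: q2  (read b: q5→q2)
  step 4: q0  (read b: q2→q0)   ← first repeat (q0 seen earlier)
  step 5: q1  (read b: q0→q1)
  step 6: q2  (read b: q1→q2)
  step 7: q4  (read a: q2→q4)

So i = 0, j = 4, giving x = w[0:0] = ε, y = w[0:4] = babb, z = w[4:7] = bba.
Check: |xy| = 4 ≤ 6 and |y| = 4 ≥ 1. Reading y takes D from q0 back to q0, so every xyⁱz is accepted.
Pumping length from the standard proof: p = 6 (the number of states). The repeated state found above gives |xy| = j ≤ 6 and |y| = j − i ≥ 1.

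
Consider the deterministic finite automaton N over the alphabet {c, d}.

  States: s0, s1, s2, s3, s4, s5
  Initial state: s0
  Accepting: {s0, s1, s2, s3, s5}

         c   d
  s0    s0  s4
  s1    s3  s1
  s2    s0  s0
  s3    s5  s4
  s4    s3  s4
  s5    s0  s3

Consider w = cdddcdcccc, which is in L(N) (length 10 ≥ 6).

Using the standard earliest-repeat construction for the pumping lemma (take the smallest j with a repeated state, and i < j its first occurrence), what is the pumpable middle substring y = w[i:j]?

State sequence: s0 -c-> s0 -d-> s4 -d-> s4 -d-> s4 -c-> s3 -d-> s4 -c-> s3 -c-> s5 -c-> s0 -c-> s0
First repeat at step 1: s0 was already visited.

So i = 0, j = 1, giving x = w[0:0] = ε, y = w[0:1] = c, z = w[1:10] = dddcdcccc.
Check: |xy| = 1 ≤ 6 and |y| = 1 ≥ 1. Reading y takes N from s0 back to s0, so every xyⁱz is accepted.
Pumping length from the standard proof: p = 6 (the number of states). The repeated state found above gives |xy| = j ≤ 6 and |y| = j − i ≥ 1.

c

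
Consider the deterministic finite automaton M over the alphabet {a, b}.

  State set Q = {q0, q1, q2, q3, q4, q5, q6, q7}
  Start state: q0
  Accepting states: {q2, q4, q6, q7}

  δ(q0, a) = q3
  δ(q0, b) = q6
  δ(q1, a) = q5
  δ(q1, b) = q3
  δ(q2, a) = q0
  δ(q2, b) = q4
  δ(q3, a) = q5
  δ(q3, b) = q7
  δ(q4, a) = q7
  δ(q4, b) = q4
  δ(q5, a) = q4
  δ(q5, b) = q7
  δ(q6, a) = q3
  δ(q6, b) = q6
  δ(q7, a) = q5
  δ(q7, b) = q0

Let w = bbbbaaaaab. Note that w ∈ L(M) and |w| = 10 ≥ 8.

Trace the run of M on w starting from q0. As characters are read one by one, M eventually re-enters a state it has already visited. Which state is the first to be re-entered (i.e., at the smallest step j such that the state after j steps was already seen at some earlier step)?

Run of M on w = b b b b a a a a a b:
  step 0: q0  (start)
  step 1: q6  (read b: q0→q6)
  step 2: q6  (read b: q6→q6)   ← first repeat (q6 seen earlier)
  step 3: q6  (read b: q6→q6)
  step 4: q6  (read b: q6→q6)
  step 5: q3  (read a: q6→q3)
  step 6: q5  (read a: q3→q5)
  step 7: q4  (read a: q5→q4)
  step 8: q7  (read a: q4→q7)
  step 9: q5  (read a: q7→q5)
  step 10: q7  (read b: q5→q7)

The earliest repeat is at step j = 2: M is in q6, which it already visited at step i = 1.
With |Q| = 8, pigeonhole forces a state repeat no later than step 8; the substring read between the first and second visits to that state can be pumped.

q6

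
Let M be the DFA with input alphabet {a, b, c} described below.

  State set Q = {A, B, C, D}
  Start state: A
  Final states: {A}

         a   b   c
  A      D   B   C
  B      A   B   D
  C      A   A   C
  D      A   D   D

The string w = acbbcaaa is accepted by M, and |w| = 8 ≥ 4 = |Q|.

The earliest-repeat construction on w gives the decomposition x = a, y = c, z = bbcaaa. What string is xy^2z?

xy^2z = a·c·c·bbcaaa = accbbcaaa.
Reading y = c takes M from D back to D, so after x·y·y the machine is still in D, and z then leads to the accepting state A. Hence accbbcaaa ∈ L(M).

accbbcaaa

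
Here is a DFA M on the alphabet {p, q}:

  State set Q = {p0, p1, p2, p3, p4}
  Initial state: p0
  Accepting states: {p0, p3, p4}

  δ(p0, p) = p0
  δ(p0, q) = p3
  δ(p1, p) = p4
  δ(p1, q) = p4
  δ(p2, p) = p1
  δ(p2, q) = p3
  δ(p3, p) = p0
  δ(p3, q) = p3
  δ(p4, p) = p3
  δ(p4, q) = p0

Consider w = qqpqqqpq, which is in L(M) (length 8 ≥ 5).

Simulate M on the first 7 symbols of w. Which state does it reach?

State sequence: p0 -q-> p3 -q-> p3 -p-> p0 -q-> p3 -q-> p3 -q-> p3 -p-> p0

After reading 7 characters, M is in state p0.
(This kind of state-tracing is the core of the pumping-lemma construction: with 5 states, pigeonhole forces a repeat within the first 5 steps.)

p0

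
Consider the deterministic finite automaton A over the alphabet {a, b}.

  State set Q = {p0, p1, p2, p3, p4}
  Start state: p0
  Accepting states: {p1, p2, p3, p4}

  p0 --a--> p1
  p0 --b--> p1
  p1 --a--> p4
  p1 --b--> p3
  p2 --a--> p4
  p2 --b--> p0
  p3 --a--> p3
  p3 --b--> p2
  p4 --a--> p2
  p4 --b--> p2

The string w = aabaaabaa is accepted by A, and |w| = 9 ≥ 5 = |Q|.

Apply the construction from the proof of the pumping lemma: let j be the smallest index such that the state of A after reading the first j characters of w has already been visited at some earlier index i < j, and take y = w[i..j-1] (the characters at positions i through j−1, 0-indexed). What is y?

ba

State sequence: p0 -a-> p1 -a-> p4 -b-> p2 -a-> p4 -a-> p2 -a-> p4 -b-> p2 -a-> p4 -a-> p2
First repeat at step 4: p4 was already visited.

So i = 2, j = 4, giving x = w[0:2] = aa, y = w[2:4] = ba, z = w[4:9] = aabaa.
Check: |xy| = 4 ≤ 5 and |y| = 2 ≥ 1. Reading y takes A from p4 back to p4, so every xyⁱz is accepted.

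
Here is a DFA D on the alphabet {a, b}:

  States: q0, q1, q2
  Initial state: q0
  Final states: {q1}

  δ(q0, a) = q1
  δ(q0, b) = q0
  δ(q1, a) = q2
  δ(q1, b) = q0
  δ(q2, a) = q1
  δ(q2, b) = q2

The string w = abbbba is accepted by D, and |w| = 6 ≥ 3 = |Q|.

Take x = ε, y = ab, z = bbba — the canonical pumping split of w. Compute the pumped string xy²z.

ababbbba

xy^2z = ε·ab·ab·bbba = ababbbba.
Reading y = ab takes D from q0 back to q0, so after x·y·y the machine is still in q0, and z then leads to the accepting state q1. Hence ababbbba ∈ L(D).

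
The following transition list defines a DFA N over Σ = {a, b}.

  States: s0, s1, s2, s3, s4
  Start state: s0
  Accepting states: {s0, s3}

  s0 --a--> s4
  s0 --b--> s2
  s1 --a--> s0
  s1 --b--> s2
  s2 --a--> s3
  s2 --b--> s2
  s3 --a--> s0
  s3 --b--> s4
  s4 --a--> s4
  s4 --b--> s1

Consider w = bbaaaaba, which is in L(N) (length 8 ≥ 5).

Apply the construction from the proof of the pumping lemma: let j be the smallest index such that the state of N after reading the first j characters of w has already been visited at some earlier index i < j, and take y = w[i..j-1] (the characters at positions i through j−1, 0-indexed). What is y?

b

State sequence: s0 -b-> s2 -b-> s2 -a-> s3 -a-> s0 -a-> s4 -a-> s4 -b-> s1 -a-> s0
First repeat at step 2: s2 was already visited.

So i = 1, j = 2, giving x = w[0:1] = b, y = w[1:2] = b, z = w[2:8] = aaaaba.
Check: |xy| = 2 ≤ 5 and |y| = 1 ≥ 1. Reading y takes N from s2 back to s2, so every xyⁱz is accepted.
With |Q| = 5, pigeonhole forces a state repeat no later than step 5; the substring read between the first and second visits to that state can be pumped.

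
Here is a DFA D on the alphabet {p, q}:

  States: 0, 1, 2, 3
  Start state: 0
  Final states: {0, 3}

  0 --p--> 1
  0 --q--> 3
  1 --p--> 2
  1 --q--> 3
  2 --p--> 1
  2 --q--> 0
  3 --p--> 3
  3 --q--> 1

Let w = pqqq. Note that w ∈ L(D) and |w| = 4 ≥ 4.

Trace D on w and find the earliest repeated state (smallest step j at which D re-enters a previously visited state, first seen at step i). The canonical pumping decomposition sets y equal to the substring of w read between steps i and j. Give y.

qq

Run of D on w = p q q q:
  step 0: 0  (start)
  step 1: 1  (read p: 0→1)
  step 2: 3  (read q: 1→3)
  step 3: 1  (read q: 3→1)   ← first repeat (1 seen earlier)
  step 4: 3  (read q: 1→3)

So i = 1, j = 3, giving x = w[0:1] = p, y = w[1:3] = qq, z = w[3:4] = q.
Check: |xy| = 3 ≤ 4 and |y| = 2 ≥ 1. Reading y takes D from 1 back to 1, so every xyⁱz is accepted.
Pumping length from the standard proof: p = 4 (the number of states). The repeated state found above gives |xy| = j ≤ 4 and |y| = j − i ≥ 1.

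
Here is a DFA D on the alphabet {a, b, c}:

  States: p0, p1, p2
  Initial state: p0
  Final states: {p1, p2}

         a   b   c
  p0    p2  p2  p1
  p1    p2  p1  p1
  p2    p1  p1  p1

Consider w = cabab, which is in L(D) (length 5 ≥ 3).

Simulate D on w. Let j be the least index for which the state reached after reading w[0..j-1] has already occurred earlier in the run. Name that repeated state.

p1

State sequence: p0 -c-> p1 -a-> p2 -b-> p1 -a-> p2 -b-> p1
First repeat at step 3: p1 was already visited.

The earliest repeat is at step j = 3: D is in p1, which it already visited at step i = 1.
The DFA has 3 states, so the proof of the pumping lemma guarantees a repeated state among the first 3+1 visited; the segment between the two visits is the pumpable y.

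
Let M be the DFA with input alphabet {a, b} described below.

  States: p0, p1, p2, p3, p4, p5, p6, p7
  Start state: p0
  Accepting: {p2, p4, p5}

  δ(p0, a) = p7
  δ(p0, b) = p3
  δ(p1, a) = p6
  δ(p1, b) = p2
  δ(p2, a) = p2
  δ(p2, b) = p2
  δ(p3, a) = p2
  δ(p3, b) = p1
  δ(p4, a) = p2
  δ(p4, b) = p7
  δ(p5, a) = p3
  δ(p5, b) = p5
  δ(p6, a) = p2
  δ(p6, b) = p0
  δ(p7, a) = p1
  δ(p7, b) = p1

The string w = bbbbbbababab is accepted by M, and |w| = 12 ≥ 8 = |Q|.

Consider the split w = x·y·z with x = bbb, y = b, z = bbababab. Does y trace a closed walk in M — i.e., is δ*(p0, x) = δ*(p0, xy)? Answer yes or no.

State sequence: p0 -b-> p3 -b-> p1 -b-> p2 -b-> p2

After x (step 3): p2. After xy (step 4): p2.
They match, so y = b drives M around a cycle from p2 back to itself; pumping y any number of times keeps M in p2 before reading z, and xyⁱz ∈ L(M) for every i ≥ 0.

yes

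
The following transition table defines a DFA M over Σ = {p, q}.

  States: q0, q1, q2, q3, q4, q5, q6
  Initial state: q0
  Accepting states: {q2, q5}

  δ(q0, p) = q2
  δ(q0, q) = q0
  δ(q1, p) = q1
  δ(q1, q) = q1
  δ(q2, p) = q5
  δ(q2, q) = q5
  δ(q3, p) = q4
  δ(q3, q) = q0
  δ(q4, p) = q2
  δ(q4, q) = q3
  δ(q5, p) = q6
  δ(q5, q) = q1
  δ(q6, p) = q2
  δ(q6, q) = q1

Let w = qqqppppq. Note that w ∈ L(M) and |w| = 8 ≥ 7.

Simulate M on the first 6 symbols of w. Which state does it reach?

Run of M on the first 6 characters of w = q q q p p p:
  step 0: q0  (start)
  step 1: q0  (read q: q0→q0)
  step 2: q0  (read q: q0→q0)
  step 3: q0  (read q: q0→q0)
  step 4: q2  (read p: q0→q2)
  step 5: q5  (read p: q2→q5)
  step 6: q6  (read p: q5→q6)

After reading 6 characters, M is in state q6.

q6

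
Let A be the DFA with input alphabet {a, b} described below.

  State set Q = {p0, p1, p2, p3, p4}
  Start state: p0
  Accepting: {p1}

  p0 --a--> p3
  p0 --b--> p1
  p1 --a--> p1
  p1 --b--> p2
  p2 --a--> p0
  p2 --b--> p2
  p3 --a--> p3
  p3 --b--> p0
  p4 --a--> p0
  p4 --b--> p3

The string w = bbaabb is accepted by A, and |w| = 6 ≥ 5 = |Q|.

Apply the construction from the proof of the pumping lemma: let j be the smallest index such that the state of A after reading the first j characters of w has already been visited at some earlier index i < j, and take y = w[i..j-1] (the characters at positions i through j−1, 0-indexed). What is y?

Run of A on w = b b a a b b:
  step 0: p0  (start)
  step 1: p1  (read b: p0→p1)
  step 2: p2  (read b: p1→p2)
  step 3: p0  (read a: p2→p0)   ← first repeat (p0 seen earlier)
  step 4: p3  (read a: p0→p3)
  step 5: p0  (read b: p3→p0)
  step 6: p1  (read b: p0→p1)

So i = 0, j = 3, giving x = w[0:0] = ε, y = w[0:3] = bba, z = w[3:6] = abb.
Check: |xy| = 3 ≤ 5 and |y| = 3 ≥ 1. Reading y takes A from p0 back to p0, so every xyⁱz is accepted.

bba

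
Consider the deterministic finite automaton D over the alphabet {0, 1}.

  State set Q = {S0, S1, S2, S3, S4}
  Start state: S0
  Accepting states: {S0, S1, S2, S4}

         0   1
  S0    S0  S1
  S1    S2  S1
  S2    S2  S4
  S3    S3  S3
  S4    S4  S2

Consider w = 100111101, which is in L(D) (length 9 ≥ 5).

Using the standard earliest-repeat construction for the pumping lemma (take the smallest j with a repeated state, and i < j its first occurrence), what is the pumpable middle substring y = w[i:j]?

Run of D on w = 1 0 0 1 1 1 1 0 1:
  step 0: S0  (start)
  step 1: S1  (read 1: S0→S1)
  step 2: S2  (read 0: S1→S2)
  step 3: S2  (read 0: S2→S2)   ← first repeat (S2 seen earlier)
  step 4: S4  (read 1: S2→S4)
  step 5: S2  (read 1: S4→S2)
  step 6: S4  (read 1: S2→S4)
  step 7: S2  (read 1: S4→S2)
  step 8: S2  (read 0: S2→S2)
  step 9: S4  (read 1: S2→S4)

So i = 2, j = 3, giving x = w[0:2] = 10, y = w[2:3] = 0, z = w[3:9] = 111101.
Check: |xy| = 3 ≤ 5 and |y| = 1 ≥ 1. Reading y takes D from S2 back to S2, so every xyⁱz is accepted.

0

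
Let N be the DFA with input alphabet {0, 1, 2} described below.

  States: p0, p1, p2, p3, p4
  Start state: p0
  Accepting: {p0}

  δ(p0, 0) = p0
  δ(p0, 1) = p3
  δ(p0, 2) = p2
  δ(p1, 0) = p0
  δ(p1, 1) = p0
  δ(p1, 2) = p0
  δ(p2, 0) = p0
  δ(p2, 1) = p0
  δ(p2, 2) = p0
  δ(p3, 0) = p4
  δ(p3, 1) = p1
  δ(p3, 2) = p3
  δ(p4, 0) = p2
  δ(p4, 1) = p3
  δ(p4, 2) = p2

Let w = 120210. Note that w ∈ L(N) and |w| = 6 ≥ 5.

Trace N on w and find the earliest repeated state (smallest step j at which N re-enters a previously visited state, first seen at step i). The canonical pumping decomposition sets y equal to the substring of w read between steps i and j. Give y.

2

State sequence: p0 -1-> p3 -2-> p3 -0-> p4 -2-> p2 -1-> p0 -0-> p0
First repeat at step 2: p3 was already visited.

So i = 1, j = 2, giving x = w[0:1] = 1, y = w[1:2] = 2, z = w[2:6] = 0210.
Check: |xy| = 2 ≤ 5 and |y| = 1 ≥ 1. Reading y takes N from p3 back to p3, so every xyⁱz is accepted.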